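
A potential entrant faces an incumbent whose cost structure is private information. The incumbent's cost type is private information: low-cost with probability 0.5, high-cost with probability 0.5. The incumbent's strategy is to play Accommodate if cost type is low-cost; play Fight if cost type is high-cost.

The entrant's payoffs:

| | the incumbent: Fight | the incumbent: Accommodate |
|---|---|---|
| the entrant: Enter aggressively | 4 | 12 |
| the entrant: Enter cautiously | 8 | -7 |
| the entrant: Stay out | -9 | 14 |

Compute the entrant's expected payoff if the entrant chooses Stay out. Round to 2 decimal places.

E[Stay out] = 0.5·14 + 0.5·(-9) = 7 + (-4.5) = 2.5

2.50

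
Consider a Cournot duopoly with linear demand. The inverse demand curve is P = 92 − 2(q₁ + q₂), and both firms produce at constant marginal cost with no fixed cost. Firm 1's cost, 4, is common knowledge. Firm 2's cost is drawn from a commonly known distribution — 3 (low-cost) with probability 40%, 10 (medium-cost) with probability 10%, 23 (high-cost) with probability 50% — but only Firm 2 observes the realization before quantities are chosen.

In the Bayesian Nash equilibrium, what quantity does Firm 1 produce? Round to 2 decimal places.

Type-c best response for Firm 2: q₂(c) = (92 − c)/4 − q₁/2.
Firm 1 maximizes expected profit; its first-order condition is 92 − 4q₁ − 2E[q₂] − 4 = 0.
Substituting E[q₂] and solving: E[c₂] = 13.7, so q₁ = (92 − 2·4 + 13.7)/6 = 16.2833.

16.28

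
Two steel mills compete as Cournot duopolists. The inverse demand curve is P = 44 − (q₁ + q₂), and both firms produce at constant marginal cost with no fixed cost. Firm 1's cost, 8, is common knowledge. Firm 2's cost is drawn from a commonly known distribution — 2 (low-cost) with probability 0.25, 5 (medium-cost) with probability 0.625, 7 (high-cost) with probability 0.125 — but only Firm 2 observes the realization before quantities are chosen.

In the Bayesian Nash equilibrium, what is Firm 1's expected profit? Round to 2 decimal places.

117.36

Firm 2 with cost c maximizes (44 − (q₁+q₂) − c)·q₂, giving q₂(c) = (44 − c − q₁)/2.
E[c₂] = 0.25·2 + 0.625·5 + 0.125·7 = 4.5
Firm 1's FOC against E[q₂] yields q₁ = (44 − 2·8 + E[c₂])/3 = (44 − 16 + 4.5)/3 = 10.8333.
E[P] = 44 − (q₁ + E[q₂]) = 18.8333; Firm 1's expected profit = (E[P] − 8)·q₁ = (18.8333 − 8)·10.8333 = 117.361.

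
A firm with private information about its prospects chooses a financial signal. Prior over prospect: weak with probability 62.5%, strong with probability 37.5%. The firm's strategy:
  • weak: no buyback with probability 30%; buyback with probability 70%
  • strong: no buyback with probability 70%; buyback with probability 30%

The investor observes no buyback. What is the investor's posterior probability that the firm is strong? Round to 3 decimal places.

0.583

Apply Bayes' rule using the sender's strategy as the likelihood.
P(no buyback) = 0.625·0.3 + 0.375·0.7 = 0.45
P(strong | no buyback) = (0.375·0.7) / 0.45 = 0.2625 / 0.45 = 0.583333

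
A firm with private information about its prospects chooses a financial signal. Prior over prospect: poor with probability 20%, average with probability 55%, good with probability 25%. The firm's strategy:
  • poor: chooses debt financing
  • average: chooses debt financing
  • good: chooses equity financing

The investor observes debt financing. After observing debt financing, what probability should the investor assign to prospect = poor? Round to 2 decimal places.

Apply Bayes' rule using the sender's strategy as the likelihood.
P(debt financing) = 0.2·1 + 0.55·1 + 0.25·0 = 0.75
P(poor | debt financing) = (0.2·1) / 0.75 = 0.2 / 0.75 = 0.266667

0.27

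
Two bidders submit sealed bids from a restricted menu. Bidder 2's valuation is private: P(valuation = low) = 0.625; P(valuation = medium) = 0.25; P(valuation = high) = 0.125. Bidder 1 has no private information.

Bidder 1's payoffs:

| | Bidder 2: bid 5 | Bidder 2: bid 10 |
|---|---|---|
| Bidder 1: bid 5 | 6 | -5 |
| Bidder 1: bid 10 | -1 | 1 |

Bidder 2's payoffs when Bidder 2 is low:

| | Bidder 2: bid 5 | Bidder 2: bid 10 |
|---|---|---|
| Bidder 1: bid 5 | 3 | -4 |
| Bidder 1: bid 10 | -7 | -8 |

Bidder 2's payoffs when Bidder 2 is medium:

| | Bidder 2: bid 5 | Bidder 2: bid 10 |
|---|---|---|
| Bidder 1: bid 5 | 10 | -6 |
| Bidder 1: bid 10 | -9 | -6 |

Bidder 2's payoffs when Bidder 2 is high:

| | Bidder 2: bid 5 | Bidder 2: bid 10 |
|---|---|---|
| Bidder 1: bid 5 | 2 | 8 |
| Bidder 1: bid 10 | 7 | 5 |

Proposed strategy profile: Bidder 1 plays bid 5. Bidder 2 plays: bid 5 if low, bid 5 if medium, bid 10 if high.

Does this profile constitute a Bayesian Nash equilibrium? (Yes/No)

Yes

Bidder 1 plays bid 5: E[bid 5] = 0.625·(6) + 0.25·(6) + 0.125·(-5) = 4.625; E[bid 10] = -0.75. Best-responding. ✓
Bidder 2 (valuation low), facing bid 5: bid 5 gives 3, bid 10 gives -4. Proposed bid 5 is best. ✓
Bidder 2 (valuation medium), facing bid 5: bid 5 gives 10, bid 10 gives -6. Proposed bid 5 is best. ✓
Bidder 2 (valuation high), facing bid 5: bid 5 gives 2, bid 10 gives 8. Proposed bid 10 is best. ✓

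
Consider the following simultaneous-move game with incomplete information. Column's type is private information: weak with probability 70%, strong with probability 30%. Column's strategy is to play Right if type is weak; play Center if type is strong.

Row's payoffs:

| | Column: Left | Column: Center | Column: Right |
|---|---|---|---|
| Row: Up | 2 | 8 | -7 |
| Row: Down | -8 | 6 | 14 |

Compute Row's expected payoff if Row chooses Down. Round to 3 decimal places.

Take the expectation over Column's type, weighting each type's action by its prior probability.
E[Down] = 0.7·14 + 0.3·6 = 9.8 + 1.8 = 11.6

11.600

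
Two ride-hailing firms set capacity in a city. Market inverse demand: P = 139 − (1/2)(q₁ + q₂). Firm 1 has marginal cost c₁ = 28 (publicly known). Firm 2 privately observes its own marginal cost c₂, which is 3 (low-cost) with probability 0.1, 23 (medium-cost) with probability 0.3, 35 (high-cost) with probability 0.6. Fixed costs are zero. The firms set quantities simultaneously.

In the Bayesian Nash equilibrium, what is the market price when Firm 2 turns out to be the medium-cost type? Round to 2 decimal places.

62.47

Type-c best response for Firm 2: q₂(c) = (139 − c) − q₁/2.
Firm 1 maximizes expected profit; its first-order condition is 139 − q₁ − (1/2)E[q₂] − 28 = 0.
Substituting E[q₂] and solving: E[c₂] = 28.2, so q₁ = (139 − 2·28 + 28.2)/(3/2) = 74.1333.
q₂(medium-cost) = 78.9333, so P = 139 − (1/2)·(74.1333 + 78.9333) = 62.4667.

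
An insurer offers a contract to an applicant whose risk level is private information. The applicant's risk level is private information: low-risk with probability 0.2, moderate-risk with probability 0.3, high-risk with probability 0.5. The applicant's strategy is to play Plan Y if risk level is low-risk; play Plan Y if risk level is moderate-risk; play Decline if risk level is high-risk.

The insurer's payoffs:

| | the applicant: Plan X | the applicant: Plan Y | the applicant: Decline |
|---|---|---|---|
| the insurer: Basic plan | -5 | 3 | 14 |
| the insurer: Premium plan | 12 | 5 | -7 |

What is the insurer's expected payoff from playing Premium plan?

-1

Take the expectation over the applicant's risk level, weighting each type's action by its prior probability.
E[Premium plan] = 0.2·5 + 0.3·5 + 0.5·(-7) = 1 + 1.5 + (-3.5) = -1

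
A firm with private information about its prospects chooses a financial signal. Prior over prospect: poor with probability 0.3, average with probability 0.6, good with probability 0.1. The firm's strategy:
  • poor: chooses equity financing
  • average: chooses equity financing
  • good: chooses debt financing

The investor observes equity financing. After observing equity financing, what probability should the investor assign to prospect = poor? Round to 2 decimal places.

P(equity financing) = 0.3·1 + 0.6·1 + 0.1·0 = 0.9
P(poor | equity financing) = (0.3·1) / 0.9 = 0.3 / 0.9 = 0.333333

0.33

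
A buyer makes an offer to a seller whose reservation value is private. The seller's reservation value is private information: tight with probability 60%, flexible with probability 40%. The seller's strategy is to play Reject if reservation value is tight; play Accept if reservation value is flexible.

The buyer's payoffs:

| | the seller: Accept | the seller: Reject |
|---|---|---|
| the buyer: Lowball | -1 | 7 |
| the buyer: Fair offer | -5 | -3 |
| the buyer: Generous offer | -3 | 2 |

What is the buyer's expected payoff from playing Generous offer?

0

E[Generous offer] = 0.6·2 + 0.4·(-3) = 1.2 + (-1.2) = 0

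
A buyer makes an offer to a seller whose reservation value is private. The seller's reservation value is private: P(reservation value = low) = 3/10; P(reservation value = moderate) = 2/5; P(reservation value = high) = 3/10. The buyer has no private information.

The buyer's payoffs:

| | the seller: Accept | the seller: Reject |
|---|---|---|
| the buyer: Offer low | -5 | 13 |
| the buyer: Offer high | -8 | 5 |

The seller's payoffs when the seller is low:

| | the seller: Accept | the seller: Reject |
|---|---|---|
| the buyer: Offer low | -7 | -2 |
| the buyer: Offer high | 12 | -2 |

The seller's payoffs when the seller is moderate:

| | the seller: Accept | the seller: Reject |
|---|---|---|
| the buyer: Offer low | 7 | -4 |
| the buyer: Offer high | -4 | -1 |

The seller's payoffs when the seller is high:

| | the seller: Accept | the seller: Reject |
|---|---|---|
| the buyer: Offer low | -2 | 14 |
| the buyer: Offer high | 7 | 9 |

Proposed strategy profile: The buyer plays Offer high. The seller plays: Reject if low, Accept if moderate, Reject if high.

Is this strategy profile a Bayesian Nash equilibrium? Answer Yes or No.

A profile is a BNE iff every type of every player is best-responding given beliefs about the other side.
The buyer plays Offer high: E[Offer high] = 3/10·(5) + 2/5·(-8) + 3/10·(5) = -1/5; E[Offer low] = 29/5. Not best-responding. ✗
The seller (reservation value low), facing Offer high: Accept gives 12, Reject gives -2. Proposed Reject is not best — profitable deviation exists. ✗
The seller (reservation value moderate), facing Offer high: Accept gives -4, Reject gives -1. Proposed Accept is not best — profitable deviation exists. ✗
The seller (reservation value high), facing Offer high: Accept gives 7, Reject gives 9. Proposed Reject is best. ✓

No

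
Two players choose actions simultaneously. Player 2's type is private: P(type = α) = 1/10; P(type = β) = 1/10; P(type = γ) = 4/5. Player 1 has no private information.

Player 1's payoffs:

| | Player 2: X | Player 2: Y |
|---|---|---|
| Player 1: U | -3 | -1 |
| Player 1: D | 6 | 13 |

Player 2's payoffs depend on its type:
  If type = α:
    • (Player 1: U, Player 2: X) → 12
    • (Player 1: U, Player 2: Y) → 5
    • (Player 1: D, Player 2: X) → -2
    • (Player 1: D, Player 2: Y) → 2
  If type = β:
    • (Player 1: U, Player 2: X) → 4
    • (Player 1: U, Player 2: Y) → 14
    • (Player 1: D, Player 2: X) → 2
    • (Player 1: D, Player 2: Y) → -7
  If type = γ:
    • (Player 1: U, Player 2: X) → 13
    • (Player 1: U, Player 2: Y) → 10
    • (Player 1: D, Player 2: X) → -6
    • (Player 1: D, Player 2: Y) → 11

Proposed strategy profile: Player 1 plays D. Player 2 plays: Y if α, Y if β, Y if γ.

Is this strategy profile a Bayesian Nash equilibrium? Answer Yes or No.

Player 1 plays D: E[D] = 1/10·(13) + 1/10·(13) + 4/5·(13) = 13; E[U] = -1. Best-responding. ✓
Player 2 (type α), facing D: X gives -2, Y gives 2. Proposed Y is best. ✓
Player 2 (type β), facing D: X gives 2, Y gives -7. Proposed Y is not best — profitable deviation exists. ✗
Player 2 (type γ), facing D: X gives -6, Y gives 11. Proposed Y is best. ✓

No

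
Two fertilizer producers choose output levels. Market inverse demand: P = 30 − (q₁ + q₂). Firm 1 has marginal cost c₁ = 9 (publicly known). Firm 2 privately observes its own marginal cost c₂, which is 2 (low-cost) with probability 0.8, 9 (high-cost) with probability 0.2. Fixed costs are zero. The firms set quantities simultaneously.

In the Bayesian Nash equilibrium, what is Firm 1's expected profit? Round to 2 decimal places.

Firm 2 with cost c maximizes (30 − (q₁+q₂) − c)·q₂, giving q₂(c) = (30 − c − q₁)/2.
E[c₂] = 0.8·2 + 0.2·9 = 3.4
Firm 1's FOC against E[q₂] yields q₁ = (30 − 2·9 + E[c₂])/3 = (30 − 18 + 3.4)/3 = 5.13333.
E[P] = 30 − (q₁ + E[q₂]) = 14.1333; Firm 1's expected profit = (E[P] − 9)·q₁ = (14.1333 − 9)·5.13333 = 26.3511.

26.35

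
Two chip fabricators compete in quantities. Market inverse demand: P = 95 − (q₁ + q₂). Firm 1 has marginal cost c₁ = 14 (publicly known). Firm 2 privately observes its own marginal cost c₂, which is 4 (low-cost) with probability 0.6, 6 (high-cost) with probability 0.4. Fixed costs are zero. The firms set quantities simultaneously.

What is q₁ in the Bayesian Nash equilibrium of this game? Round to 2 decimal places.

Firm 2 with cost c maximizes (95 − (q₁+q₂) − c)·q₂, giving q₂(c) = (95 − c − q₁)/2.
E[c₂] = 0.6·4 + 0.4·6 = 4.8
Firm 1's FOC against E[q₂] yields q₁ = (95 − 2·14 + E[c₂])/3 = (95 − 28 + 4.8)/3 = 23.9333.

23.93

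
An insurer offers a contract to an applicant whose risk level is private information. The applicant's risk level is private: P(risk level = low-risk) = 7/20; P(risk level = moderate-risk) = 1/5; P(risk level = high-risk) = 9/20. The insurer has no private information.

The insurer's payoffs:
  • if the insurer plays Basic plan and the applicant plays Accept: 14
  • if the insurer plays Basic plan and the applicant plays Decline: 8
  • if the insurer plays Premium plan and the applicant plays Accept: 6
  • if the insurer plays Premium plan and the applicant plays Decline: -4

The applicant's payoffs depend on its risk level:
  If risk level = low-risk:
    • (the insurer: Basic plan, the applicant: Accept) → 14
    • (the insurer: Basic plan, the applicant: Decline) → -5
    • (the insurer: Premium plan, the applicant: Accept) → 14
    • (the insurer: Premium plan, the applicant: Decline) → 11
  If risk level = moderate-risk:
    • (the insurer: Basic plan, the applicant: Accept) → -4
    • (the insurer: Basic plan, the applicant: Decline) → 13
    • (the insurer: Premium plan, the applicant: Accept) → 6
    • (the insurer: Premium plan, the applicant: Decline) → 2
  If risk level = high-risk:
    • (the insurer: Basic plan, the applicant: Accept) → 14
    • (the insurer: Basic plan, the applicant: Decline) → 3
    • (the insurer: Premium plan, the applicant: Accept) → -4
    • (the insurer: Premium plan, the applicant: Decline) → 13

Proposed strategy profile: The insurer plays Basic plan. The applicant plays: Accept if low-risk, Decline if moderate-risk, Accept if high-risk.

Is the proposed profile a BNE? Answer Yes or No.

A profile is a BNE iff every type of every player is best-responding given beliefs about the other side.
The insurer plays Basic plan: E[Basic plan] = 7/20·(14) + 1/5·(8) + 9/20·(14) = 64/5; E[Premium plan] = 4. Best-responding. ✓
The applicant (risk level low-risk), facing Basic plan: Accept gives 14, Decline gives -5. Proposed Accept is best. ✓
The applicant (risk level moderate-risk), facing Basic plan: Accept gives -4, Decline gives 13. Proposed Decline is best. ✓
The applicant (risk level high-risk), facing Basic plan: Accept gives 14, Decline gives 3. Proposed Accept is best. ✓

Yes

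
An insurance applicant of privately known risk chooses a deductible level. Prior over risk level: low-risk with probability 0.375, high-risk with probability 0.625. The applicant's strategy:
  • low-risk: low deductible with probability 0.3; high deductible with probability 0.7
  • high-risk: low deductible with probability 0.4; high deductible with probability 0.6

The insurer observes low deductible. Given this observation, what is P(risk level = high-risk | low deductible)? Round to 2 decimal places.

P(low deductible) = 0.375·0.3 + 0.625·0.4 = 0.3625
P(high-risk | low deductible) = (0.625·0.4) / 0.3625 = 0.25 / 0.3625 = 0.689655

0.69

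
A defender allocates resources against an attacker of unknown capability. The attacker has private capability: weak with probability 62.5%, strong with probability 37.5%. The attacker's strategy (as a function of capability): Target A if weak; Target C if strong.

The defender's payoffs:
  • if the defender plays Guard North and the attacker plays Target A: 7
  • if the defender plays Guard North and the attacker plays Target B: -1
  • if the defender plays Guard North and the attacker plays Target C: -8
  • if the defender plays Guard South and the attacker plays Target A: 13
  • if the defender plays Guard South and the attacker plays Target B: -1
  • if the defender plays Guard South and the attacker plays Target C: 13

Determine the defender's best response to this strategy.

E[Guard North] = 0.625·(7) + 0.375·(-8) = 1.375
E[Guard South] = 0.625·(13) + 0.375·(13) = 13
Best response: Guard South (13 is the largest).

Guard South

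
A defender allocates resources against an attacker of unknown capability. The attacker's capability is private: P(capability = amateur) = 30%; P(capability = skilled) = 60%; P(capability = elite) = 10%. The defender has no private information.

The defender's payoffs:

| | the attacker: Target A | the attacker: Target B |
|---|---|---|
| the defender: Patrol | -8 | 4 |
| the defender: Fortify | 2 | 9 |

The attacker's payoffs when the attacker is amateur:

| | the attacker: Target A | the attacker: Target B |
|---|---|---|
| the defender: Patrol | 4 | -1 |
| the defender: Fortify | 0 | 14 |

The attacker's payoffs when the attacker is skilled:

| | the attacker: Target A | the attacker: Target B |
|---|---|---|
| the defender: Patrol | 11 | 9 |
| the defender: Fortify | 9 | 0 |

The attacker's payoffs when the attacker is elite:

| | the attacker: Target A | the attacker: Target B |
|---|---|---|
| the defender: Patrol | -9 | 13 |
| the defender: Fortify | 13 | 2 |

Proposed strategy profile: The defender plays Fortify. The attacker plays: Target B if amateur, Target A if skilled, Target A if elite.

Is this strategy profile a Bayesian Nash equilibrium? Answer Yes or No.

Yes

The defender plays Fortify: E[Fortify] = 0.3·(9) + 0.6·(2) + 0.1·(2) = 4.1; E[Patrol] = -4.4. Best-responding. ✓
The attacker (capability amateur), facing Fortify: Target A gives 0, Target B gives 14. Proposed Target B is best. ✓
The attacker (capability skilled), facing Fortify: Target A gives 9, Target B gives 0. Proposed Target A is best. ✓
The attacker (capability elite), facing Fortify: Target A gives 13, Target B gives 2. Proposed Target A is best. ✓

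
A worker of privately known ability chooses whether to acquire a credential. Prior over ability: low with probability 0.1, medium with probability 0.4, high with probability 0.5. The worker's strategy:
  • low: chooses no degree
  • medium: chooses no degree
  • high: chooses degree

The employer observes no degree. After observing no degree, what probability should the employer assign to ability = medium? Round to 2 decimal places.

0.80

P(no degree) = 0.1·1 + 0.4·1 + 0.5·0 = 0.5
P(medium | no degree) = (0.4·1) / 0.5 = 0.4 / 0.5 = 0.8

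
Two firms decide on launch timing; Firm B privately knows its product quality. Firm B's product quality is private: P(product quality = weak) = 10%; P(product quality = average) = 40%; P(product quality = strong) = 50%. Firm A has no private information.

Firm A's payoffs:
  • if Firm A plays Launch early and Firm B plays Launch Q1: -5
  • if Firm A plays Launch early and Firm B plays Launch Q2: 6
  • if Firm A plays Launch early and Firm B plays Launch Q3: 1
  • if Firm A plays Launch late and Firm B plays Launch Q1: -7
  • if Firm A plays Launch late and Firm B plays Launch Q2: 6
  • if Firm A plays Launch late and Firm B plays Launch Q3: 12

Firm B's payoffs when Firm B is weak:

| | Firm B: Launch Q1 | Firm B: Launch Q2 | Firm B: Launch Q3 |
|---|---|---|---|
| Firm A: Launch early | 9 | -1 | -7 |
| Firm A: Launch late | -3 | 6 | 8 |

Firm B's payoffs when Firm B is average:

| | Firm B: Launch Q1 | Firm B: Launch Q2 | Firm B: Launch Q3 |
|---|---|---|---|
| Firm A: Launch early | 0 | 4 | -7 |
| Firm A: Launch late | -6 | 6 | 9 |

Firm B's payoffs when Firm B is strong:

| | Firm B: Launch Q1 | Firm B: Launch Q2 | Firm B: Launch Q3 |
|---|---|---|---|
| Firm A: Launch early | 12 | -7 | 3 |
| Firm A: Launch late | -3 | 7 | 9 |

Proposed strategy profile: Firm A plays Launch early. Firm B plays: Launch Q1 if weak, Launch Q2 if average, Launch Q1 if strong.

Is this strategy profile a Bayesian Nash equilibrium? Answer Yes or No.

Firm A plays Launch early: E[Launch early] = 0.1·(-5) + 0.4·(6) + 0.5·(-5) = -0.6; E[Launch late] = -1.8. Best-responding. ✓
Firm B (product quality weak), facing Launch early: Launch Q1 gives 9, Launch Q2 gives -1, Launch Q3 gives -7. Proposed Launch Q1 is best. ✓
Firm B (product quality average), facing Launch early: Launch Q1 gives 0, Launch Q2 gives 4, Launch Q3 gives -7. Proposed Launch Q2 is best. ✓
Firm B (product quality strong), facing Launch early: Launch Q1 gives 12, Launch Q2 gives -7, Launch Q3 gives 3. Proposed Launch Q1 is best. ✓

Yes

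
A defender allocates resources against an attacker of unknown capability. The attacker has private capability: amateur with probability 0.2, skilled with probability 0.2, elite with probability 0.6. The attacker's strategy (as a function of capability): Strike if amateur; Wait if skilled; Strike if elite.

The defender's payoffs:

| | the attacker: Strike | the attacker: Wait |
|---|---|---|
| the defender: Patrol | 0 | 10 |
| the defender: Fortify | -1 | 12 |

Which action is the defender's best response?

Patrol

E[Patrol] = 0.2·(0) + 0.2·(10) + 0.6·(0) = 2
E[Fortify] = 0.2·(-1) + 0.2·(12) + 0.6·(-1) = 1.6
Best response: Patrol (2 is the largest).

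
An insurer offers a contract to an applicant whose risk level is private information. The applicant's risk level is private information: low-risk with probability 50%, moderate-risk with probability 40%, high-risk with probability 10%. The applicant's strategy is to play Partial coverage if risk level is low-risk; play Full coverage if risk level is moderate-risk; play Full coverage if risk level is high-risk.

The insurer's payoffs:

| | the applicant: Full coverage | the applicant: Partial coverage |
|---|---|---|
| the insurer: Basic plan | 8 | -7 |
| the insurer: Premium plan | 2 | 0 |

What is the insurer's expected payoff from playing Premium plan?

1

E[Premium plan] = 0.5·0 + 0.4·2 + 0.1·2 = 0 + 0.8 + 0.2 = 1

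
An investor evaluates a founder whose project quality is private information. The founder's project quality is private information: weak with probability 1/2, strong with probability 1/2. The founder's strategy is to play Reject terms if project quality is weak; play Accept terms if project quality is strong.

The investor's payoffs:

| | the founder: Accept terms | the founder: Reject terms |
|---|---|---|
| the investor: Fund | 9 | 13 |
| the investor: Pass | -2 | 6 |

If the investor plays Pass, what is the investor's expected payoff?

2

Take the expectation over the founder's project quality, weighting each type's action by its prior probability.
E[Pass] = 1/2·6 + 1/2·(-2) = 3 + (-1) = 2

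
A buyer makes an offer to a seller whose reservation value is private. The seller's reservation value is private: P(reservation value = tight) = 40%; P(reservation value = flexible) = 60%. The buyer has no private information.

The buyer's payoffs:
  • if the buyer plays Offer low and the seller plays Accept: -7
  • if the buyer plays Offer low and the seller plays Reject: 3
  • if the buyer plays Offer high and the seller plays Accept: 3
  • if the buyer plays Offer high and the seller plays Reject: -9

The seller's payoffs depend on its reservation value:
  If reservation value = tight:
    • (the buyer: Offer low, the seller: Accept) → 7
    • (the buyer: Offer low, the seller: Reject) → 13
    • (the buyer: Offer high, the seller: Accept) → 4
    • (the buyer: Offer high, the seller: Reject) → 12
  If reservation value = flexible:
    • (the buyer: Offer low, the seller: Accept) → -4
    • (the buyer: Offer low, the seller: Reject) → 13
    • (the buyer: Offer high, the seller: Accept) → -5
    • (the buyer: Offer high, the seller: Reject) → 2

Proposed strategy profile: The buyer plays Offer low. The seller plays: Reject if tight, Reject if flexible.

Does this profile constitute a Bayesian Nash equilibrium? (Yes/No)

The buyer plays Offer low: E[Offer low] = 0.4·(3) + 0.6·(3) = 3; E[Offer high] = -9. Best-responding. ✓
The seller (reservation value tight), facing Offer low: Accept gives 7, Reject gives 13. Proposed Reject is best. ✓
The seller (reservation value flexible), facing Offer low: Accept gives -4, Reject gives 13. Proposed Reject is best. ✓

Yes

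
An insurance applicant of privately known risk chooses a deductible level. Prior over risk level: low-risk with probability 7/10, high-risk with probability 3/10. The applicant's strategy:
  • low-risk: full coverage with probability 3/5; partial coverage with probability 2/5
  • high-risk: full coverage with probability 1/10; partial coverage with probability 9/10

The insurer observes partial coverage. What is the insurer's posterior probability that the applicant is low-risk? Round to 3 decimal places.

P(partial coverage) = (7/10)·(2/5) + (3/10)·(9/10) = 11/20
P(low-risk | partial coverage) = ((7/10)·(2/5)) / (11/20) = (7/25) / (11/20) = 28/55

0.509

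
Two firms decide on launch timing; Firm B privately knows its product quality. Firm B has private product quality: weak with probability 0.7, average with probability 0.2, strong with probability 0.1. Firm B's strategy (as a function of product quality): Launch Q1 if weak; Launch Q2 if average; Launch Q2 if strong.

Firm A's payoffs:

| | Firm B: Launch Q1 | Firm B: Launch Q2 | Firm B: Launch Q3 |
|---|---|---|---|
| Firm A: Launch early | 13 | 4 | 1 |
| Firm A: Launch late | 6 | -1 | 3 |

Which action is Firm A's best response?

Launch early

E[Launch early] = 0.7·(13) + 0.2·(4) + 0.1·(4) = 10.3
E[Launch late] = 0.7·(6) + 0.2·(-1) + 0.1·(-1) = 3.9
Best response: Launch early (10.3 is the largest).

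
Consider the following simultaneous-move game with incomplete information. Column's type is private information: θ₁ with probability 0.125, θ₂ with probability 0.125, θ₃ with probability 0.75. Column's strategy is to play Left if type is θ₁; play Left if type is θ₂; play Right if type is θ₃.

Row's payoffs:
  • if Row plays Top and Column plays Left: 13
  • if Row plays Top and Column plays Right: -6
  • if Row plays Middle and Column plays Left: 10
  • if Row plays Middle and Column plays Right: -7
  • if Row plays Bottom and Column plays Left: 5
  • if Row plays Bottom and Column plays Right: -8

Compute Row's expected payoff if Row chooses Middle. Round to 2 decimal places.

-2.75

Take the expectation over Column's type, weighting each type's action by its prior probability.
E[Middle] = 0.125·10 + 0.125·10 + 0.75·(-7) = 1.25 + 1.25 + (-5.25) = -2.75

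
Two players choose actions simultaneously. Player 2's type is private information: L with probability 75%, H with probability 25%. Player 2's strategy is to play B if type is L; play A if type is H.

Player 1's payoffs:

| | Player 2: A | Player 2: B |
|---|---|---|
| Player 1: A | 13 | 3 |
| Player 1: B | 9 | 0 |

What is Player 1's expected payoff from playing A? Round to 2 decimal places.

5.50

E[A] = 0.75·3 + 0.25·13 = 2.25 + 3.25 = 5.5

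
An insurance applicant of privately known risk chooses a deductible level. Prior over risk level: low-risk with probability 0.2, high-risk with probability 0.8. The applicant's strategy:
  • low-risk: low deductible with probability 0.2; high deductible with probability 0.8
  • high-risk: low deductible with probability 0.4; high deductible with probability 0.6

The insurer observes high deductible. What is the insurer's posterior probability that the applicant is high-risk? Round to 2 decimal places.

0.75

Apply Bayes' rule using the sender's strategy as the likelihood.
P(high deductible) = 0.2·0.8 + 0.8·0.6 = 0.64
P(high-risk | high deductible) = (0.8·0.6) / 0.64 = 0.48 / 0.64 = 0.75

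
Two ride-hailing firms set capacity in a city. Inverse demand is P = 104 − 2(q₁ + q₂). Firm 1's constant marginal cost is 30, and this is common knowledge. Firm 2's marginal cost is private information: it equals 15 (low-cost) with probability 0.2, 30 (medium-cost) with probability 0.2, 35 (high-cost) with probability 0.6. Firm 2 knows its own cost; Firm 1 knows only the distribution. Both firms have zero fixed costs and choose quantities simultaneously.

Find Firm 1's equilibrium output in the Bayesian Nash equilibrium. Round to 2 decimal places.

12.33

Type-c best response for Firm 2: q₂(c) = (104 − c)/4 − q₁/2.
Firm 1 maximizes expected profit; its first-order condition is 104 − 4q₁ − 2E[q₂] − 30 = 0.
Substituting E[q₂] and solving: E[c₂] = 30, so q₁ = (104 − 2·30 + 30)/6 = 12.3333.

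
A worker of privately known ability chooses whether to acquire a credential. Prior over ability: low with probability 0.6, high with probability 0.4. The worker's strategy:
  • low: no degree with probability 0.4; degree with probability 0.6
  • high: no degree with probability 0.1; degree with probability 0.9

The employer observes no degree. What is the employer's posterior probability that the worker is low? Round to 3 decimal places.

0.857

Apply Bayes' rule using the sender's strategy as the likelihood.
P(no degree) = 0.6·0.4 + 0.4·0.1 = 0.28
P(low | no degree) = (0.6·0.4) / 0.28 = 0.24 / 0.28 = 0.857143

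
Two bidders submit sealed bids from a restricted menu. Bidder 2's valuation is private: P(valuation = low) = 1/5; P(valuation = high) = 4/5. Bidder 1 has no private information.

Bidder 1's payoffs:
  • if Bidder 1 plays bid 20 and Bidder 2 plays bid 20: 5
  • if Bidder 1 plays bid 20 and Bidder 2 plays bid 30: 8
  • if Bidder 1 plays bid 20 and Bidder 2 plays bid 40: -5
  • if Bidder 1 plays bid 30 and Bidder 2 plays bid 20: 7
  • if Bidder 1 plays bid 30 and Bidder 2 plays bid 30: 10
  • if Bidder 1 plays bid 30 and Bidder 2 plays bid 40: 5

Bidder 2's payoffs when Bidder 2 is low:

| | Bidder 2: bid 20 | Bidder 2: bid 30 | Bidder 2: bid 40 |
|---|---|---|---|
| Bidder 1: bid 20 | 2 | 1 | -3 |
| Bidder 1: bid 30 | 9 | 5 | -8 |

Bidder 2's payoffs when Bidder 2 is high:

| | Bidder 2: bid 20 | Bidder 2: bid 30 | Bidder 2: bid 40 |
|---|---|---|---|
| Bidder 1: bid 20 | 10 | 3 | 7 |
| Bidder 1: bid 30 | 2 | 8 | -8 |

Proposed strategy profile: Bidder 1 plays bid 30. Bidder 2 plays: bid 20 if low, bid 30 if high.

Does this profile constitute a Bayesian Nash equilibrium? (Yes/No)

Yes

A profile is a BNE iff every type of every player is best-responding given beliefs about the other side.
Bidder 1 plays bid 30: E[bid 30] = 1/5·(7) + 4/5·(10) = 47/5; E[bid 20] = 37/5. Best-responding. ✓
Bidder 2 (valuation low), facing bid 30: bid 20 gives 9, bid 30 gives 5, bid 40 gives -8. Proposed bid 20 is best. ✓
Bidder 2 (valuation high), facing bid 30: bid 20 gives 2, bid 30 gives 8, bid 40 gives -8. Proposed bid 30 is best. ✓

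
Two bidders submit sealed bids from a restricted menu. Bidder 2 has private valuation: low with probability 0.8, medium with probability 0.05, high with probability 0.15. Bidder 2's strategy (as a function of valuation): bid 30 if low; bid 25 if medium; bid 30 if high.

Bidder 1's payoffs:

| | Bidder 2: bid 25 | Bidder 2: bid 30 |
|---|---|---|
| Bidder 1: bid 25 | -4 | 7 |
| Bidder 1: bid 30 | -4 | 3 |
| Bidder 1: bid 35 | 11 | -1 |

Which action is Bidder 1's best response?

Compute Bidder 1's expected payoff for each action, taking the expectation over Bidder 2's type.
E[bid 25] = 0.8·(7) + 0.05·(-4) + 0.15·(7) = 6.45
E[bid 30] = 0.8·(3) + 0.05·(-4) + 0.15·(3) = 2.65
E[bid 35] = 0.8·(-1) + 0.05·(11) + 0.15·(-1) = -0.4
Best response: bid 25 (6.45 is the largest).

bid 25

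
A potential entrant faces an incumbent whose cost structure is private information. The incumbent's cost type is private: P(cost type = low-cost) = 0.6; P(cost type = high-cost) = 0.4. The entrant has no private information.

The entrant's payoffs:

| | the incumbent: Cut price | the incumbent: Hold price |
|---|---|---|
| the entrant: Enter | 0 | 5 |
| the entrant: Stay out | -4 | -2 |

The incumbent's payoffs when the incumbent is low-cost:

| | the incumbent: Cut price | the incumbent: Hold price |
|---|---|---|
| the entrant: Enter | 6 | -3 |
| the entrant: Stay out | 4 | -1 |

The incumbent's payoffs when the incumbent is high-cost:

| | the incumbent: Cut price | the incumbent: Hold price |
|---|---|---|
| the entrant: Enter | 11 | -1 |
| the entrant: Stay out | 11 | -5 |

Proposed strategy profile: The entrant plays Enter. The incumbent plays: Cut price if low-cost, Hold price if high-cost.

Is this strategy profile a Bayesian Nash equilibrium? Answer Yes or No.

No

The entrant plays Enter: E[Enter] = 0.6·(0) + 0.4·(5) = 2; E[Stay out] = -3.2. Best-responding. ✓
The incumbent (cost type low-cost), facing Enter: Cut price gives 6, Hold price gives -3. Proposed Cut price is best. ✓
The incumbent (cost type high-cost), facing Enter: Cut price gives 11, Hold price gives -1. Proposed Hold price is not best — profitable deviation exists. ✗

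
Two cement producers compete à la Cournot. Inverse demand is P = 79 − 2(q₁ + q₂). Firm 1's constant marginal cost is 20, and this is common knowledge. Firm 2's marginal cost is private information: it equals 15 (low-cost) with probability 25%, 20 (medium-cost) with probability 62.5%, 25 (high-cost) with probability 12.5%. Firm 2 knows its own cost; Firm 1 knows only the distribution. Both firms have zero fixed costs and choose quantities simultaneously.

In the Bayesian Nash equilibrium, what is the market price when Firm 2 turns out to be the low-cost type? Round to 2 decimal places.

Firm 2 with cost c maximizes (79 − 2(q₁+q₂) − c)·q₂, giving q₂(c) = (79 − c − 2q₁)/4.
E[c₂] = 0.25·15 + 0.625·20 + 0.125·25 = 19.375
Firm 1's FOC against E[q₂] yields q₁ = (79 − 2·20 + E[c₂])/6 = (79 − 40 + 19.375)/6 = 9.72917.
q₂(low-cost) = 11.1354, so P = 79 − 2·(9.72917 + 11.1354) = 37.2708.

37.27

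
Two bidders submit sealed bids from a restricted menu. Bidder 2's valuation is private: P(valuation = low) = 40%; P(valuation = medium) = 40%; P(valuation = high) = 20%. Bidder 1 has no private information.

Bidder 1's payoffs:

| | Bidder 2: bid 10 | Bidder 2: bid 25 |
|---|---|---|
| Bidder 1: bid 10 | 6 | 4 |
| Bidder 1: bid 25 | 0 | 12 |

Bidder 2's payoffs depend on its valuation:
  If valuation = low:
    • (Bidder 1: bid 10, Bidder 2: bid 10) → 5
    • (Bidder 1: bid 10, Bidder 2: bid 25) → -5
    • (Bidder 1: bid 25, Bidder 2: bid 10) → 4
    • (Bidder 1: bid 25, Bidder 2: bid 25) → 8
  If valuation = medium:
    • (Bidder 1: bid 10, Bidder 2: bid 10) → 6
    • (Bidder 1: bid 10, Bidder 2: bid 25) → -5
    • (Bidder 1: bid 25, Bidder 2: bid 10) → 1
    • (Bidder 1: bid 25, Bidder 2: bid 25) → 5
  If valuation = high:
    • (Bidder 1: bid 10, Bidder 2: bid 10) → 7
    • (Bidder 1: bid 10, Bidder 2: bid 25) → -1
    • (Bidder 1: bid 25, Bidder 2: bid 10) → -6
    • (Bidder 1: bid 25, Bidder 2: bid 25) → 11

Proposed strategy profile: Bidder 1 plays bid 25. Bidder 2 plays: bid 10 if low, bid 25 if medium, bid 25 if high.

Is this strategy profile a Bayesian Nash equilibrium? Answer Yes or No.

No

Bidder 1 plays bid 25: E[bid 25] = 0.4·(0) + 0.4·(12) + 0.2·(12) = 7.2; E[bid 10] = 4.8. Best-responding. ✓
Bidder 2 (valuation low), facing bid 25: bid 10 gives 4, bid 25 gives 8. Proposed bid 10 is not best — profitable deviation exists. ✗
Bidder 2 (valuation medium), facing bid 25: bid 10 gives 1, bid 25 gives 5. Proposed bid 25 is best. ✓
Bidder 2 (valuation high), facing bid 25: bid 10 gives -6, bid 25 gives 11. Proposed bid 25 is best. ✓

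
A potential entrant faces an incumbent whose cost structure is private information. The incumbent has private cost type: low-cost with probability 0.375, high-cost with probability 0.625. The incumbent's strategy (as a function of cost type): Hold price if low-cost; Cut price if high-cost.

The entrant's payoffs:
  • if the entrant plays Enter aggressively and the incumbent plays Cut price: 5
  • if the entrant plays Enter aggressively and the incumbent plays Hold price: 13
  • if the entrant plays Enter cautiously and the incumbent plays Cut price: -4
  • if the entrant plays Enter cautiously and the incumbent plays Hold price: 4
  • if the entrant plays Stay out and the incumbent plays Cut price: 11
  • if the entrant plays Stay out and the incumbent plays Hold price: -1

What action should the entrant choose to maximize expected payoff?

Enter aggressively

E[Enter aggressively] = 0.375·(13) + 0.625·(5) = 8
E[Enter cautiously] = 0.375·(4) + 0.625·(-4) = -1
E[Stay out] = 0.375·(-1) + 0.625·(11) = 6.5
Best response: Enter aggressively (8 is the largest).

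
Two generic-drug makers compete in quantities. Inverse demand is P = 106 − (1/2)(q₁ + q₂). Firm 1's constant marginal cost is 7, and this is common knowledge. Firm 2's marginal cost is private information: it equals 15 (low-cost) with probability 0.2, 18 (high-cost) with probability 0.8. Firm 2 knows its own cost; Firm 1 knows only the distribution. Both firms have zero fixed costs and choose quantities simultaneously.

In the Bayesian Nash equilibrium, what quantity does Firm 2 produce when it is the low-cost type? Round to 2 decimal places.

54.53

Firm 2 with cost c maximizes (106 − (1/2)(q₁+q₂) − c)·q₂, giving q₂(c) = (106 − c − (1/2)q₁).
E[c₂] = 0.2·15 + 0.8·18 = 17.4
Firm 1's FOC against E[q₂] yields q₁ = (106 − 2·7 + E[c₂])/(3/2) = (106 − 14 + 17.4)/(3/2) = 72.9333.
q₂(low-cost) = (106 − 15 − (1/2)·72.9333) = 54.5333.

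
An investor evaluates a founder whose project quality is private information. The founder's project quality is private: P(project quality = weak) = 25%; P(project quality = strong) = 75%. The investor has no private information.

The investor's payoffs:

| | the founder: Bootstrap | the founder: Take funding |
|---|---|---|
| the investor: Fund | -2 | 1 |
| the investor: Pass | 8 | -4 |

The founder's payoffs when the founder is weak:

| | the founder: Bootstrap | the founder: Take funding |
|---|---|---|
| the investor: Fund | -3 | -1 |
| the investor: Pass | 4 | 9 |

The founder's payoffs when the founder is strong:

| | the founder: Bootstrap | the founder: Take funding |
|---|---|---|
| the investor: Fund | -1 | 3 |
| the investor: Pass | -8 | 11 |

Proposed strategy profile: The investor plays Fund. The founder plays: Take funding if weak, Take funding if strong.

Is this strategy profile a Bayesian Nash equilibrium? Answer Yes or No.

A profile is a BNE iff every type of every player is best-responding given beliefs about the other side.
The investor plays Fund: E[Fund] = 0.25·(1) + 0.75·(1) = 1; E[Pass] = -4. Best-responding. ✓
The founder (project quality weak), facing Fund: Bootstrap gives -3, Take funding gives -1. Proposed Take funding is best. ✓
The founder (project quality strong), facing Fund: Bootstrap gives -1, Take funding gives 3. Proposed Take funding is best. ✓

Yes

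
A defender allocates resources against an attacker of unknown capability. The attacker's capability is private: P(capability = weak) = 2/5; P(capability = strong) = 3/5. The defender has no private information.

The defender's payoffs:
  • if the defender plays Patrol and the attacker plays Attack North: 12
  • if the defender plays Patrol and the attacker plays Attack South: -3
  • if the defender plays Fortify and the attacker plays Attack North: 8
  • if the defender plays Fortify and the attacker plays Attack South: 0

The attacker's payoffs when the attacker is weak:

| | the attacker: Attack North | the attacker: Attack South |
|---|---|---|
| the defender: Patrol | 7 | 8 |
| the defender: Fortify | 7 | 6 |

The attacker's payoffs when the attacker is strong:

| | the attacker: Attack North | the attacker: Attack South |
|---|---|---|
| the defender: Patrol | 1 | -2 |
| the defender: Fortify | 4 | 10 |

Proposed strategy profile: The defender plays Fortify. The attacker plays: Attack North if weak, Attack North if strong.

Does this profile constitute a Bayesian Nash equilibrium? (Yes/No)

No

The defender plays Fortify: E[Fortify] = 2/5·(8) + 3/5·(8) = 8; E[Patrol] = 12. Not best-responding. ✗
The attacker (capability weak), facing Fortify: Attack North gives 7, Attack South gives 6. Proposed Attack North is best. ✓
The attacker (capability strong), facing Fortify: Attack North gives 4, Attack South gives 10. Proposed Attack North is not best — profitable deviation exists. ✗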